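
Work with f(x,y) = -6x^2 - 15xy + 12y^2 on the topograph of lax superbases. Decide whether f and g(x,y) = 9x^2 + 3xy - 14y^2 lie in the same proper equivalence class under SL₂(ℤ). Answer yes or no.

D₁ = 513, D₂ = 513
river cycle of f (length 6): (12, 15, -6), (-6, 21, 3), (3, 21, -6), (-6, 15, 12), (12, 9, -9), (-9, 9, 12)
river cycle of g (length 16): (9, 21, -2), (-2, 19, 19), (19, 19, -2), (-2, 21, 9), (9, 15, -8), (-8, 17, 7), (7, 11, -14), (-14, 17, 4), (4, 15, -18), (-18, 21, 1), … (6 more)
cycles differ ⇒ inequivalent

no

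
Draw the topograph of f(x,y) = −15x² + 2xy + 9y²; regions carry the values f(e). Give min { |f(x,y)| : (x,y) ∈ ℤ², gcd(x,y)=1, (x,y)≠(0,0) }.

descent: ρ → (9,16,-8)  [lands on river]
river: ρ → (-8,16,9)
river: ρ → (9,20,-4)
river: ρ → (-4,20,9)
closes: descent 1, river 4
min |a| on river = 4

4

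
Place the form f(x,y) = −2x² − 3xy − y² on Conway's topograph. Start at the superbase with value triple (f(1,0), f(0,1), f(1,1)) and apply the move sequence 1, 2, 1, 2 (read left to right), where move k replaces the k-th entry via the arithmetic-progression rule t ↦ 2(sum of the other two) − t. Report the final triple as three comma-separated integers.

start (-2,-1,-6) = (f(1,0),f(0,1),f(1,1))
replace slot 1: 2·((-1)+(-6)) − (-2) = -12 → (-12,-1,-6)
replace slot 2: 2·((-12)+(-6)) − (-1) = -35 → (-12,-35,-6)
replace slot 1: 2·((-35)+(-6)) − (-12) = -70 → (-70,-35,-6)
replace slot 2: 2·((-70)+(-6)) − (-35) = -117 → (-70,-117,-6)

-70,-117,-6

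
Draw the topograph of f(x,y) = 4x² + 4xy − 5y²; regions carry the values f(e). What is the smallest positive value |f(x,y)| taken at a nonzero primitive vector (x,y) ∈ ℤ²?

river: ρ → (-5,6,3)
river: ρ → (3,6,-5)
river: ρ → (-5,4,4)
river: ρ → (4,4,-5)
closes: descent 0, river 4
min |a| on river = 3

3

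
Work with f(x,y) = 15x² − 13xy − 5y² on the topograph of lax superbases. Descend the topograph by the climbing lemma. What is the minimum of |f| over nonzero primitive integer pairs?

descent: ρ → (-5,13,15)  [lands on river]
river: ρ → (15,17,-3)
river: ρ → (-3,19,9)
river: ρ → (9,17,-5)
closes: descent 1, river 4
min |a| on river = 3

3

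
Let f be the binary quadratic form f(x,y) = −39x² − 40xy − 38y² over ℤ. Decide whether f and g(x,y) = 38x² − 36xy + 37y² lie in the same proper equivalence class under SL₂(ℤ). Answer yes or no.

D₁ = -4328, D₂ = -4328
f is negative-definite; reduce −f:
−f: translate: b→-38 (≡40 mod 78), so (39,40,38)→(39,-38,37)
−f: flip: (39,-38,37)→(37,38,39)
−f: translate: b→-36 (≡38 mod 74), so (37,38,39)→(37,-36,38)
−f: reduced (well bottom): (37,-36,38) with a≤c, −a<b≤a
flip sign back: reduced form of f is (-37,36,-38)
g: flip: (38,-36,37)→(37,36,38)
g: reduced (well bottom): (37,36,38) with a≤c, −a<b≤a
reduced forms (-37, 36, -38) vs (37, 36, 38) ⇒ inequivalent

no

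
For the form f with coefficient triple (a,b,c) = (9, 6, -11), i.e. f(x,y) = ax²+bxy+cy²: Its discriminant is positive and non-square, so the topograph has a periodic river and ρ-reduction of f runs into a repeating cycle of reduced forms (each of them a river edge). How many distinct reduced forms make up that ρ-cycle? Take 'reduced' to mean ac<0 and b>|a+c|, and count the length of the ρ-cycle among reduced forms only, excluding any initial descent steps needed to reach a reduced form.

D = 432, ⌊√D⌋ = 20
river: ρ → (-11,16,4)
river: ρ → (4,16,-11)
river: ρ → (-11,6,9)
river: ρ → (9,12,-8)
river: ρ → (-8,20,1)
river: ρ → (1,20,-8)
river: ρ → (-8,12,9)
river: ρ → (9,6,-11)
ρ-cycle length = 8 (tail of 0 descent steps not counted)

8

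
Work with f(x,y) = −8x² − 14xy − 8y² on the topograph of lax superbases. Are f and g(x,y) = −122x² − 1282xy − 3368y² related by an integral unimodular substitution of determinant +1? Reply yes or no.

D₁ = -60, D₂ = -60
f is negative-definite; reduce −f:
−f: translate: b→-2 (≡14 mod 16), so (8,14,8)→(8,-2,2)
−f: flip: (8,-2,2)→(2,2,8)
−f: reduced (well bottom): (2,2,8) with a≤c, −a<b≤a
flip sign back: reduced form of f is (-2,-2,-8)
g is negative-definite; reduce −g:
−g: translate: b→62 (≡1282 mod 244), so (122,1282,3368)→(122,62,8)
−g: flip: (122,62,8)→(8,-62,122)
−g: translate: b→2 (≡-62 mod 16), so (8,-62,122)→(8,2,2)
−g: flip: (8,2,2)→(2,-2,8)
−g: translate: b→2 (≡-2 mod 4), so (2,-2,8)→(2,2,8)
−g: reduced (well bottom): (2,2,8) with a≤c, −a<b≤a
flip sign back: reduced form of g is (-2,-2,-8)
reduced forms (-2, -2, -8) vs (-2, -2, -8) ⇒ equivalent

yes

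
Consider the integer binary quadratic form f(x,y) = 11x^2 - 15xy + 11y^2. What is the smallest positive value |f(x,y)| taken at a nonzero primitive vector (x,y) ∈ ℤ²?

translate: b→7 (≡-15 mod 22), so (11,-15,11)→(11,7,7)
flip: (11,7,7)→(7,-7,11)
translate: b→7 (≡-7 mod 14), so (7,-7,11)→(7,7,11)
reduced (well bottom): (7,7,11) with a≤c, −a<b≤a
well minimum = a = 7

7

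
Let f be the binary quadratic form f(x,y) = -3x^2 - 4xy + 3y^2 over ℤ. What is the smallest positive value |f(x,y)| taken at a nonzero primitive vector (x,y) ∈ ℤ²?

descent: ρ → (3,4,-3)  [lands on river]
river: ρ → (-3,2,4)
river: ρ → (4,6,-1)
river: ρ → (-1,6,4)
river: ρ → (4,2,-3)
river: ρ → (-3,4,3)
river: ρ → (3,2,-4)
river: ρ → (-4,6,1)
river: ρ → (1,6,-4)
river: ρ → (-4,2,3)
closes: descent 1, river 10
min |a| on river = 1

1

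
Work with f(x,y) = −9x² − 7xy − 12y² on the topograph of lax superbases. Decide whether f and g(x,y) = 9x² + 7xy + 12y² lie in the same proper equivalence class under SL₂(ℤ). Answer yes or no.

D₁ = -383, D₂ = -383
f is negative-definite; reduce −f:
−f: reduced (well bottom): (9,7,12) with a≤c, −a<b≤a
flip sign back: reduced form of f is (-9,-7,-12)
g: reduced (well bottom): (9,7,12) with a≤c, −a<b≤a
reduced forms (-9, -7, -12) vs (9, 7, 12) ⇒ inequivalent

no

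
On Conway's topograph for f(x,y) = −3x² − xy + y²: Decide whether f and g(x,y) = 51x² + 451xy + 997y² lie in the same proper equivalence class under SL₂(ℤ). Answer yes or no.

D₁ = 13, D₂ = 13
river cycle of f (length 2): (1, 3, -1), (-1, 3, 1)
river cycle of g (length 2): (1, 3, -1), (-1, 3, 1)
cycles coincide ⇒ equivalent

yes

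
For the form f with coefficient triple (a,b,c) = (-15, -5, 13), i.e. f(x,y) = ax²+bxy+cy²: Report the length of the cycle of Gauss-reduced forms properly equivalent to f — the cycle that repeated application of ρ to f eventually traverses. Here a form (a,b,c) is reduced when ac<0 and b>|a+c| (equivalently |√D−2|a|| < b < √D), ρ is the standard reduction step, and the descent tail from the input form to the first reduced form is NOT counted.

D = 805, ⌊√D⌋ = 28
descent: ρ → (13,5,-15)  [lands on river]
river: ρ → (-15,25,3)
river: ρ → (3,23,-23)
river: ρ → (-23,23,3)
river: ρ → (3,25,-15)
river: ρ → (-15,5,13)
river: ρ → (13,21,-7)
river: ρ → (-7,21,13)
ρ-cycle length = 8 (tail of 1 descent step not counted)

8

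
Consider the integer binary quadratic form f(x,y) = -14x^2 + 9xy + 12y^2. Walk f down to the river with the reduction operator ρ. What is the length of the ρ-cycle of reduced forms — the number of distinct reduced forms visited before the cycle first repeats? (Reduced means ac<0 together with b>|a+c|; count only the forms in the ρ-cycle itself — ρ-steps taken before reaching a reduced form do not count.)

D = 753, ⌊√D⌋ = 27
river: ρ → (12,15,-11)
river: ρ → (-11,7,16)
river: ρ → (16,25,-2)
river: ρ → (-2,27,3)
river: ρ → (3,27,-2)
river: ρ → (-2,25,16)
river: ρ → (16,7,-11)
river: ρ → (-11,15,12)
river: ρ → (12,9,-14)
river: ρ → (-14,19,7)
river: ρ → (7,23,-8)
river: ρ → (-8,25,4)
river: ρ → (4,23,-14)
river: ρ → (-14,5,13)
river: ρ → (13,21,-6)
river: ρ → (-6,27,1)
river: ρ → (1,27,-6)
river: ρ → (-6,21,13)
river: ρ → (13,5,-14)
river: ρ → (-14,23,4)
river: ρ → (4,25,-8)
river: ρ → (-8,23,7)
river: ρ → (7,19,-14)
river: ρ → (-14,9,12)
ρ-cycle length = 24 (tail of 0 descent steps not counted)

24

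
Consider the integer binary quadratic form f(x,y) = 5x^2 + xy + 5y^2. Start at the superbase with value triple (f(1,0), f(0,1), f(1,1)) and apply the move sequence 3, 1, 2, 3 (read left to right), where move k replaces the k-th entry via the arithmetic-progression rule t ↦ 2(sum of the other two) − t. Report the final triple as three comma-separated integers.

start (5,5,11) = (f(1,0),f(0,1),f(1,1))
replace slot 3: 2·(5+5) − 11 = 9 → (5,5,9)
replace slot 1: 2·(5+9) − 5 = 23 → (23,5,9)
replace slot 2: 2·(23+9) − 5 = 59 → (23,59,9)
replace slot 3: 2·(23+59) − 9 = 155 → (23,59,155)

23,59,155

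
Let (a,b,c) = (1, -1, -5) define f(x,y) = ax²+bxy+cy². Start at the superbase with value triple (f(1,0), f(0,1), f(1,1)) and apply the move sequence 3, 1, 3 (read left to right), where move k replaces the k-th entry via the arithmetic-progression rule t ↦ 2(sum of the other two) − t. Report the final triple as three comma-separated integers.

start (1,-5,-5) = (f(1,0),f(0,1),f(1,1))
replace slot 3: 2·(1+(-5)) − (-5) = -3 → (1,-5,-3)
replace slot 1: 2·((-5)+(-3)) − 1 = -17 → (-17,-5,-3)
replace slot 3: 2·((-17)+(-5)) − (-3) = -41 → (-17,-5,-41)

-17,-5,-41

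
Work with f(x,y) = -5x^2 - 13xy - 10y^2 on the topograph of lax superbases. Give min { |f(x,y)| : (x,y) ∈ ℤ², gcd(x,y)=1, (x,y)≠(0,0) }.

translate: b→3 (≡13 mod 10), so (5,13,10)→(5,3,2)
flip: (5,3,2)→(2,-3,5)
translate: b→1 (≡-3 mod 4), so (2,-3,5)→(2,1,4)
reduced (well bottom): (2,1,4) with a≤c, −a<b≤a
well minimum |f| = |-2| = 2 (negative-definite)

2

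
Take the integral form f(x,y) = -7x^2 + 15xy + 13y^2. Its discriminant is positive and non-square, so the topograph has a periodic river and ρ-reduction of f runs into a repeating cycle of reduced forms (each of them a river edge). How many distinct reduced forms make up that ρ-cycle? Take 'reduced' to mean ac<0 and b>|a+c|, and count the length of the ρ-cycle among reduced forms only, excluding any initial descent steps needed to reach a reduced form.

D = 589, ⌊√D⌋ = 24
river: ρ → (13,11,-9)
river: ρ → (-9,7,15)
river: ρ → (15,23,-1)
river: ρ → (-1,23,15)
river: ρ → (15,7,-9)
river: ρ → (-9,11,13)
river: ρ → (13,15,-7)
river: ρ → (-7,13,15)
river: ρ → (15,17,-5)
river: ρ → (-5,23,3)
river: ρ → (3,19,-19)
river: ρ → (-19,19,3)
river: ρ → (3,23,-5)
river: ρ → (-5,17,15)
river: ρ → (15,13,-7)
river: ρ → (-7,15,13)
ρ-cycle length = 16 (tail of 0 descent steps not counted)

16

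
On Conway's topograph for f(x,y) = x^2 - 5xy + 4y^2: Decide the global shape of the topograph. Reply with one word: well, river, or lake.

D = b²−4ac = (-5)² − 4·1·4 = 9
D = 3² is a perfect square ⇒ form factors over ℤ ⇒ lakes

lake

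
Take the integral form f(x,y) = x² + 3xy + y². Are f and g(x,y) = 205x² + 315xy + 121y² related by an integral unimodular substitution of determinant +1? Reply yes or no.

D₁ = 5, D₂ = 5
river cycle of f (length 2): (1, 1, -1), (-1, 1, 1)
river cycle of g (length 2): (1, 1, -1), (-1, 1, 1)
cycles coincide ⇒ equivalent

yes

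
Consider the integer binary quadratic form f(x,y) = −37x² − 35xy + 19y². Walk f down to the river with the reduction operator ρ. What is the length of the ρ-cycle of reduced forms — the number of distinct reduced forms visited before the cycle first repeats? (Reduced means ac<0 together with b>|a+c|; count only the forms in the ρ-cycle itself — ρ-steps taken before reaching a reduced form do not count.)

D = 4037, ⌊√D⌋ = 63
descent: ρ → (19,35,-37)  [lands on river]
river: ρ → (-37,39,17)
river: ρ → (17,63,-1)
river: ρ → (-1,63,17)
river: ρ → (17,39,-37)
river: ρ → (-37,35,19)
river: ρ → (19,41,-31)
river: ρ → (-31,21,29)
river: ρ → (29,37,-23)
river: ρ → (-23,55,11)
river: ρ → (11,55,-23)
river: ρ → (-23,37,29)
river: ρ → (29,21,-31)
river: ρ → (-31,41,19)
ρ-cycle length = 14 (tail of 1 descent step not counted)

14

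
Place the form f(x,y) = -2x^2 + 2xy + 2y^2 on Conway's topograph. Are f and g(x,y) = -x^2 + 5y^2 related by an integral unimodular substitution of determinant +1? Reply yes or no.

D₁ = 20, D₂ = 20
river cycle of f (length 2): (2, 2, -2), (-2, 2, 2)
river cycle of g (length 2): (-1, 4, 1), (1, 4, -1)
cycles differ ⇒ inequivalent

no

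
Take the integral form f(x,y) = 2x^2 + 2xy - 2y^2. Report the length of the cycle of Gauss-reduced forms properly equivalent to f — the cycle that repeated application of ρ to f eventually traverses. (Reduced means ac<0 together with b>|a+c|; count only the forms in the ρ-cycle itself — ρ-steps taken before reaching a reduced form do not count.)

D = 20, ⌊√D⌋ = 4
river: ρ → (-2,2,2)
river: ρ → (2,2,-2)
ρ-cycle length = 2 (tail of 0 descent steps not counted)

2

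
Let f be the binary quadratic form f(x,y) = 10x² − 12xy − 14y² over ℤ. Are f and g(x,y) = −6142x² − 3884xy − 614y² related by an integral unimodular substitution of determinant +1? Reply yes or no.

D₁ = 704, D₂ = 704
river cycle of f (length 8): (-14, 12, 10), (10, 8, -16), (-16, 24, 2), (2, 24, -16), (-16, 8, 10), (10, 12, -14), (-14, 16, 8), (8, 16, -14)
river cycle of g (length 8): (-16, 24, 2), (2, 24, -16), (-16, 8, 10), (10, 12, -14), (-14, 16, 8), (8, 16, -14), (-14, 12, 10), (10, 8, -16)
cycles coincide ⇒ equivalent

yes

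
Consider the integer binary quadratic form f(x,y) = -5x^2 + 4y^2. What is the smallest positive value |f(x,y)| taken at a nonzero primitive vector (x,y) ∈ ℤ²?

descent: ρ → (4,8,-1)  [lands on river]
river: ρ → (-1,8,4)
closes: descent 1, river 2
min |a| on river = 1

1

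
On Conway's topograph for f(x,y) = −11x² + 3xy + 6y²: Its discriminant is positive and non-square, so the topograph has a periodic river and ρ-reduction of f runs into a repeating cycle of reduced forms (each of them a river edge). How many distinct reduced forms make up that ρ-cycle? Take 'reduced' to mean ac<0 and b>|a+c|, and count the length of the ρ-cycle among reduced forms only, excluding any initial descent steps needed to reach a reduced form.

D = 273, ⌊√D⌋ = 16
descent: ρ → (6,9,-8)  [lands on river]
river: ρ → (-8,7,7)
river: ρ → (7,7,-8)
river: ρ → (-8,9,6)
river: ρ → (6,15,-2)
river: ρ → (-2,13,13)
river: ρ → (13,13,-2)
river: ρ → (-2,15,6)
ρ-cycle length = 8 (tail of 1 descent step not counted)

8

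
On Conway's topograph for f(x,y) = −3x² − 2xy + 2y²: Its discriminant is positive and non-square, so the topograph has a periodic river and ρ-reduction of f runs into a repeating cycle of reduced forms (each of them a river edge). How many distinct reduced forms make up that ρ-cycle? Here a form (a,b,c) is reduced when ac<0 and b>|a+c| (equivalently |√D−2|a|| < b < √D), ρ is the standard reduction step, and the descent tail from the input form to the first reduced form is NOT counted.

D = 28, ⌊√D⌋ = 5
descent: ρ → (2,2,-3)  [lands on river]
river: ρ → (-3,4,1)
river: ρ → (1,4,-3)
river: ρ → (-3,2,2)
ρ-cycle length = 4 (tail of 1 descent step not counted)

4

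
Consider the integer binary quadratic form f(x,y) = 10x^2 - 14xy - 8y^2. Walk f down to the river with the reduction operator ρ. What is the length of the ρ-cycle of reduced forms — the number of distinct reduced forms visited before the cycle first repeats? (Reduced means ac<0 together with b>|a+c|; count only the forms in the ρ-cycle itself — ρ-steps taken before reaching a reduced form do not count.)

D = 516, ⌊√D⌋ = 22
descent: ρ → (-8,14,10)  [lands on river]
river: ρ → (10,6,-12)
river: ρ → (-12,18,4)
river: ρ → (4,22,-2)
river: ρ → (-2,22,4)
river: ρ → (4,18,-12)
river: ρ → (-12,6,10)
river: ρ → (10,14,-8)
river: ρ → (-8,18,6)
river: ρ → (6,18,-8)
ρ-cycle length = 10 (tail of 1 descent step not counted)

10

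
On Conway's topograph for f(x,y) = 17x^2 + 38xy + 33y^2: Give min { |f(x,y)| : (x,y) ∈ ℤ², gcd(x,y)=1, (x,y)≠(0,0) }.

translate: b→4 (≡38 mod 34), so (17,38,33)→(17,4,12)
flip: (17,4,12)→(12,-4,17)
reduced (well bottom): (12,-4,17) with a≤c, −a<b≤a
well minimum = a = 12

12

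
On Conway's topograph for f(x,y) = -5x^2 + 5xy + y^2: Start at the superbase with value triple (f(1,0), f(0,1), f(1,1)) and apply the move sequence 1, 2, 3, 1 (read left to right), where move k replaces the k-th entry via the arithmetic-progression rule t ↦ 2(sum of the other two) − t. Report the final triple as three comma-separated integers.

start (-5,1,1) = (f(1,0),f(0,1),f(1,1))
replace slot 1: 2·(1+1) − (-5) = 9 → (9,1,1)
replace slot 2: 2·(9+1) − 1 = 19 → (9,19,1)
replace slot 3: 2·(9+19) − 1 = 55 → (9,19,55)
replace slot 1: 2·(19+55) − 9 = 139 → (139,19,55)

139,19,55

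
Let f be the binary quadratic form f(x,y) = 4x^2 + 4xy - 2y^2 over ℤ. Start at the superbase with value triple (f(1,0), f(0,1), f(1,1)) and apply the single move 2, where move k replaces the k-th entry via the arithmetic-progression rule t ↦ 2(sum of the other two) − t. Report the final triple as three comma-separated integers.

start (4,-2,6) = (f(1,0),f(0,1),f(1,1))
replace slot 2: 2·(4+6) − (-2) = 22 → (4,22,6)

4,22,6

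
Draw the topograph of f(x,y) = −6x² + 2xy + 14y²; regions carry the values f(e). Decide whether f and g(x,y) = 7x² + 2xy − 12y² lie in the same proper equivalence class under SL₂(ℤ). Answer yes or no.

D₁ = 340, D₂ = 340
river cycle of f (length 6): (-6, 14, 6), (6, 10, -10), (-10, 10, 6), (6, 14, -6), (-6, 10, 10), (10, 10, -6)
river cycle of g (length 14): (7, 16, -3), (-3, 14, 12), (12, 10, -5), (-5, 10, 12), (12, 14, -3), (-3, 16, 7), (7, 12, -7), (-7, 16, 3), (3, 14, -12), (-12, 10, 5), … (4 more)
cycles differ ⇒ inequivalent

no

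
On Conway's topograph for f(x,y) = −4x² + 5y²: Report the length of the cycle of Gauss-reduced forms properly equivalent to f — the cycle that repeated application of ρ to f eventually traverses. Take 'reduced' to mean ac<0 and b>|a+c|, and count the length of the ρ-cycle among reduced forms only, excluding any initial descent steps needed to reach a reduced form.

D = 80, ⌊√D⌋ = 8
descent: ρ → (5,0,-4)
descent: ρ → (-4,8,1)  [lands on river]
river: ρ → (1,8,-4)
ρ-cycle length = 2 (tail of 2 descent steps not counted)

2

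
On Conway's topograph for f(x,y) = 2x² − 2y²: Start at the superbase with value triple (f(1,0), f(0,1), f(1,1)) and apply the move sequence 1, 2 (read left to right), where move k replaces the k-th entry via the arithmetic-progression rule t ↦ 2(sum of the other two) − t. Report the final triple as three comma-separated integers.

start (2,-2,0) = (f(1,0),f(0,1),f(1,1))
replace slot 1: 2·((-2)+0) − 2 = -6 → (-6,-2,0)
replace slot 2: 2·((-6)+0) − (-2) = -10 → (-6,-10,0)

-6,-10,0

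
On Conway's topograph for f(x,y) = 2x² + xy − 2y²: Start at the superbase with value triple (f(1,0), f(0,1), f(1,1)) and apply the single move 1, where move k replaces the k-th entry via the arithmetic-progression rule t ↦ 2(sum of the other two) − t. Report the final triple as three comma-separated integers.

start (2,-2,1) = (f(1,0),f(0,1),f(1,1))
replace slot 1: 2·((-2)+1) − 2 = -4 → (-4,-2,1)

-4,-2,1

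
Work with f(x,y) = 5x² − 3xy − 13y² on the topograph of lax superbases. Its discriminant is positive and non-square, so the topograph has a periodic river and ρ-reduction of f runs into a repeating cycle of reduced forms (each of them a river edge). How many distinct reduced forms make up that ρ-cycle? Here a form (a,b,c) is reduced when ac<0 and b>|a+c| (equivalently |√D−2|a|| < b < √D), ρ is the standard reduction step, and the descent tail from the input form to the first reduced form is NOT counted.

D = 269, ⌊√D⌋ = 16
descent: ρ → (-13,3,5)
descent: ρ → (5,7,-11)  [lands on river]
river: ρ → (-11,15,1)
river: ρ → (1,15,-11)
river: ρ → (-11,7,5)
river: ρ → (5,13,-5)
river: ρ → (-5,7,11)
river: ρ → (11,15,-1)
river: ρ → (-1,15,11)
river: ρ → (11,7,-5)
river: ρ → (-5,13,5)
ρ-cycle length = 10 (tail of 2 descent steps not counted)

10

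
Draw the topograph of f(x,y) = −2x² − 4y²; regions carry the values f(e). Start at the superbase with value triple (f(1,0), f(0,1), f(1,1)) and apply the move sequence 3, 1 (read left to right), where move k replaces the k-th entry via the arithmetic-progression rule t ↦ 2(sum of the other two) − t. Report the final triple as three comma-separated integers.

start (-2,-4,-6) = (f(1,0),f(0,1),f(1,1))
replace slot 3: 2·((-2)+(-4)) − (-6) = -6 → (-2,-4,-6)
replace slot 1: 2·((-4)+(-6)) − (-2) = -18 → (-18,-4,-6)

-18,-4,-6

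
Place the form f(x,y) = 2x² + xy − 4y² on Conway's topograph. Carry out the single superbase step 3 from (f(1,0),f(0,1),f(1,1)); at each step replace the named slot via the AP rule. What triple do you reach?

start (2,-4,-1) = (f(1,0),f(0,1),f(1,1))
replace slot 3: 2·(2+(-4)) − (-1) = -3 → (2,-4,-3)

2,-4,-3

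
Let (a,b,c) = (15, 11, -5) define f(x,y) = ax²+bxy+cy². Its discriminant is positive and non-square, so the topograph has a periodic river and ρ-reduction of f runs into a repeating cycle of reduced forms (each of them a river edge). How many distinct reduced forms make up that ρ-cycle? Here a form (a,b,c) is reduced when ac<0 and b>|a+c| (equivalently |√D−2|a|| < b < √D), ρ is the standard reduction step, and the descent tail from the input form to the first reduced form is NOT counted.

D = 421, ⌊√D⌋ = 20
river: ρ → (-5,19,3)
river: ρ → (3,17,-11)
river: ρ → (-11,5,9)
river: ρ → (9,13,-7)
river: ρ → (-7,15,7)
river: ρ → (7,13,-9)
river: ρ → (-9,5,11)
river: ρ → (11,17,-3)
river: ρ → (-3,19,5)
river: ρ → (5,11,-15)
river: ρ → (-15,19,1)
river: ρ → (1,19,-15)
river: ρ → (-15,11,5)
river: ρ → (5,19,-3)
river: ρ → (-3,17,11)
river: ρ → (11,5,-9)
river: ρ → (-9,13,7)
river: ρ → (7,15,-7)
river: ρ → (-7,13,9)
river: ρ → (9,5,-11)
river: ρ → (-11,17,3)
river: ρ → (3,19,-5)
river: ρ → (-5,11,15)
river: ρ → (15,19,-1)
river: ρ → (-1,19,15)
river: ρ → (15,11,-5)
ρ-cycle length = 26 (tail of 0 descent steps not counted)

26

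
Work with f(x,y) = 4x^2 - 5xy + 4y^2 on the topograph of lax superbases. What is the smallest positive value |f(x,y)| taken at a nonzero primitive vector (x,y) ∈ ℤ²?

translate: b→3 (≡-5 mod 8), so (4,-5,4)→(4,3,3)
flip: (4,3,3)→(3,-3,4)
translate: b→3 (≡-3 mod 6), so (3,-3,4)→(3,3,4)
reduced (well bottom): (3,3,4) with a≤c, −a<b≤a
well minimum = a = 3

3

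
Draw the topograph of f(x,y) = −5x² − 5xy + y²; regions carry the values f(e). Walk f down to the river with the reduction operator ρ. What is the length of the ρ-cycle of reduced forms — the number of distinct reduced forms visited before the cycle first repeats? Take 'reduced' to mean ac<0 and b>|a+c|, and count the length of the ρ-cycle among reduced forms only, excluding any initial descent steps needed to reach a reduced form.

D = 45, ⌊√D⌋ = 6
descent: ρ → (1,5,-5)  [lands on river]
river: ρ → (-5,5,1)
ρ-cycle length = 2 (tail of 1 descent step not counted)

2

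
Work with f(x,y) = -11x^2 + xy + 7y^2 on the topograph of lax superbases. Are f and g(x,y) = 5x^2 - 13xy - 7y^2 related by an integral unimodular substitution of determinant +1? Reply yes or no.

D₁ = 309, D₂ = 309
river cycle of f (length 6): (7, 13, -5), (-5, 17, 1), (1, 17, -5), (-5, 13, 7), (7, 15, -3), (-3, 15, 7)
river cycle of g (length 6): (-7, 13, 5), (5, 17, -1), (-1, 17, 5), (5, 13, -7), (-7, 15, 3), (3, 15, -7)
cycles differ ⇒ inequivalent

no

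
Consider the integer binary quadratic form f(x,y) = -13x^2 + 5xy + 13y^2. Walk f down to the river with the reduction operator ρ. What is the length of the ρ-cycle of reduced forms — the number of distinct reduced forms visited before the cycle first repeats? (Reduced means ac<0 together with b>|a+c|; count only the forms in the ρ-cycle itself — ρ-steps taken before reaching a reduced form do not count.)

D = 701, ⌊√D⌋ = 26
river: ρ → (13,21,-5)
river: ρ → (-5,19,17)
river: ρ → (17,15,-7)
river: ρ → (-7,13,19)
river: ρ → (19,25,-1)
river: ρ → (-1,25,19)
river: ρ → (19,13,-7)
river: ρ → (-7,15,17)
river: ρ → (17,19,-5)
river: ρ → (-5,21,13)
river: ρ → (13,5,-13)
river: ρ → (-13,21,5)
river: ρ → (5,19,-17)
river: ρ → (-17,15,7)
river: ρ → (7,13,-19)
river: ρ → (-19,25,1)
river: ρ → (1,25,-19)
river: ρ → (-19,13,7)
river: ρ → (7,15,-17)
river: ρ → (-17,19,5)
river: ρ → (5,21,-13)
river: ρ → (-13,5,13)
ρ-cycle length = 22 (tail of 0 descent steps not counted)

22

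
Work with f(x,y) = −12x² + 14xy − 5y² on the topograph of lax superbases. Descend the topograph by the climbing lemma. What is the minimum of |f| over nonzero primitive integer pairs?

translate: b→10 (≡-14 mod 24), so (12,-14,5)→(12,10,3)
flip: (12,10,3)→(3,-10,12)
translate: b→2 (≡-10 mod 6), so (3,-10,12)→(3,2,4)
reduced (well bottom): (3,2,4) with a≤c, −a<b≤a
well minimum |f| = |-3| = 3 (negative-definite)

3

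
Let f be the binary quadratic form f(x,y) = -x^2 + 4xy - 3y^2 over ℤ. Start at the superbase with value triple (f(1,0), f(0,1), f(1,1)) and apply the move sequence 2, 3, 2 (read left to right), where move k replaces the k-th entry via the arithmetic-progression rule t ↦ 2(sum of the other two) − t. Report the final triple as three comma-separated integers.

start (-1,-3,0) = (f(1,0),f(0,1),f(1,1))
replace slot 2: 2·((-1)+0) − (-3) = 1 → (-1,1,0)
replace slot 3: 2·((-1)+1) − 0 = 0 → (-1,1,0)
replace slot 2: 2·((-1)+0) − 1 = -3 → (-1,-3,0)

-1,-3,0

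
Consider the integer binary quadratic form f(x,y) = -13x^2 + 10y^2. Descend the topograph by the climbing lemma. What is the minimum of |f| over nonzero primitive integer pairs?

descent: ρ → (10,20,-3)  [lands on river]
river: ρ → (-3,22,3)
river: ρ → (3,20,-10)
river: ρ → (-10,20,3)
river: ρ → (3,22,-3)
river: ρ → (-3,20,10)
closes: descent 1, river 6
min |a| on river = 3

3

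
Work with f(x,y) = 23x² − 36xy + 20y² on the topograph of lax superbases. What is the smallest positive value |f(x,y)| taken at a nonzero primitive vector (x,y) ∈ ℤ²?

translate: b→10 (≡-36 mod 46), so (23,-36,20)→(23,10,7)
flip: (23,10,7)→(7,-10,23)
translate: b→4 (≡-10 mod 14), so (7,-10,23)→(7,4,20)
reduced (well bottom): (7,4,20) with a≤c, −a<b≤a
well minimum = a = 7

7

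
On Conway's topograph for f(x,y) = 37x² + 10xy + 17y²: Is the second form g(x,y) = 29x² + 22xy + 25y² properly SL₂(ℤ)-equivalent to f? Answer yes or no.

D₁ = -2416, D₂ = -2416
f: flip: (37,10,17)→(17,-10,37)
f: reduced (well bottom): (17,-10,37) with a≤c, −a<b≤a
g: flip: (29,22,25)→(25,-22,29)
g: reduced (well bottom): (25,-22,29) with a≤c, −a<b≤a
reduced forms (17, -10, 37) vs (25, -22, 29) ⇒ inequivalent

no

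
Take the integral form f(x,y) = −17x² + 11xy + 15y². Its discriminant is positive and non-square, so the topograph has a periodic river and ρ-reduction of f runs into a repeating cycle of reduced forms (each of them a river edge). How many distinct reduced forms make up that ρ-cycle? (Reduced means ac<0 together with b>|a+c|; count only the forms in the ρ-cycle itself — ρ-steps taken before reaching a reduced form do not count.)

D = 1141, ⌊√D⌋ = 33
river: ρ → (15,19,-13)
river: ρ → (-13,33,1)
river: ρ → (1,33,-13)
river: ρ → (-13,19,15)
river: ρ → (15,11,-17)
river: ρ → (-17,23,9)
river: ρ → (9,31,-5)
river: ρ → (-5,29,15)
river: ρ → (15,31,-3)
river: ρ → (-3,29,25)
river: ρ → (25,21,-7)
river: ρ → (-7,21,25)
river: ρ → (25,29,-3)
river: ρ → (-3,31,15)
river: ρ → (15,29,-5)
river: ρ → (-5,31,9)
river: ρ → (9,23,-17)
river: ρ → (-17,11,15)
ρ-cycle length = 18 (tail of 0 descent steps not counted)

18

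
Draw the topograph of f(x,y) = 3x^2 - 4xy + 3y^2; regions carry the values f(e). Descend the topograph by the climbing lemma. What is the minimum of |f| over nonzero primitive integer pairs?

translate: b→2 (≡-4 mod 6), so (3,-4,3)→(3,2,2)
flip: (3,2,2)→(2,-2,3)
translate: b→2 (≡-2 mod 4), so (2,-2,3)→(2,2,3)
reduced (well bottom): (2,2,3) with a≤c, −a<b≤a
well minimum = a = 2

2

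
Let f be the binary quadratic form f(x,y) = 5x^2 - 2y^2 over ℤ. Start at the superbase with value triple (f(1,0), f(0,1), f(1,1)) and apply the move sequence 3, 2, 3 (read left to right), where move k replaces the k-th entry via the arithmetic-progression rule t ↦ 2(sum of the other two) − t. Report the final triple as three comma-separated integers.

start (5,-2,3) = (f(1,0),f(0,1),f(1,1))
replace slot 3: 2·(5+(-2)) − 3 = 3 → (5,-2,3)
replace slot 2: 2·(5+3) − (-2) = 18 → (5,18,3)
replace slot 3: 2·(5+18) − 3 = 43 → (5,18,43)

5,18,43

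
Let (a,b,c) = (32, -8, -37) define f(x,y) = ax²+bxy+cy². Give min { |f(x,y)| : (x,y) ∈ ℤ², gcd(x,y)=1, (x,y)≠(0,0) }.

descent: ρ → (-37,8,32)  [lands on river]
river: ρ → (32,56,-13)
river: ρ → (-13,48,48)
river: ρ → (48,48,-13)
river: ρ → (-13,56,32)
river: ρ → (32,8,-37)
river: ρ → (-37,66,3)
river: ρ → (3,66,-37)
closes: descent 1, river 8
min |a| on river = 3

3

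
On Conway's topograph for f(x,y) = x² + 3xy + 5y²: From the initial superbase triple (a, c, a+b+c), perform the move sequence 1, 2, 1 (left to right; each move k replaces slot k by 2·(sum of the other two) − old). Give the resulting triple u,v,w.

start (1,5,9) = (f(1,0),f(0,1),f(1,1))
replace slot 1: 2·(5+9) − 1 = 27 → (27,5,9)
replace slot 2: 2·(27+9) − 5 = 67 → (27,67,9)
replace slot 1: 2·(67+9) − 27 = 125 → (125,67,9)

125,67,9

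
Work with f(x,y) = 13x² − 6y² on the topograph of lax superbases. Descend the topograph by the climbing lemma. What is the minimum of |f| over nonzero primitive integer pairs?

descent: ρ → (-6,12,7)  [lands on river]
river: ρ → (7,16,-2)
river: ρ → (-2,16,7)
river: ρ → (7,12,-6)
closes: descent 1, river 4
min |a| on river = 2

2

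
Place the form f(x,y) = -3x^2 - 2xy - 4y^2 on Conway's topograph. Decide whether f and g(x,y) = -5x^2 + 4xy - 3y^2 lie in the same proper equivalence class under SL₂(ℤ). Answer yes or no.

D₁ = -44, D₂ = -44
f is negative-definite; reduce −f:
−f: reduced (well bottom): (3,2,4) with a≤c, −a<b≤a
flip sign back: reduced form of f is (-3,-2,-4)
g is negative-definite; reduce −g:
−g: flip: (5,-4,3)→(3,4,5)
−g: translate: b→-2 (≡4 mod 6), so (3,4,5)→(3,-2,4)
−g: reduced (well bottom): (3,-2,4) with a≤c, −a<b≤a
flip sign back: reduced form of g is (-3,2,-4)
reduced forms (-3, -2, -4) vs (-3, 2, -4) ⇒ inequivalent

no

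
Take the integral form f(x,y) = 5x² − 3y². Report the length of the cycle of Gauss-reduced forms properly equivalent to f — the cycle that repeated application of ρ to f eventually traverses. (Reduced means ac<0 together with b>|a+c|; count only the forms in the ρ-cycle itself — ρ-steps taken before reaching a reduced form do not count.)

D = 60, ⌊√D⌋ = 7
descent: ρ → (-3,6,2)  [lands on river]
river: ρ → (2,6,-3)
ρ-cycle length = 2 (tail of 1 descent step not counted)

2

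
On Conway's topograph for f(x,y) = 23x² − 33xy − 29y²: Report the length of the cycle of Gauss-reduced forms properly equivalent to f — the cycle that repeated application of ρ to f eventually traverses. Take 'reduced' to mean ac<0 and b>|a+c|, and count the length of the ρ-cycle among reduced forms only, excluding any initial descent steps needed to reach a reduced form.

D = 3757, ⌊√D⌋ = 61
descent: ρ → (-29,33,23)  [lands on river]
river: ρ → (23,59,-3)
river: ρ → (-3,61,3)
river: ρ → (3,59,-23)
river: ρ → (-23,33,29)
river: ρ → (29,25,-27)
river: ρ → (-27,29,27)
river: ρ → (27,25,-29)
ρ-cycle length = 8 (tail of 1 descent step not counted)

8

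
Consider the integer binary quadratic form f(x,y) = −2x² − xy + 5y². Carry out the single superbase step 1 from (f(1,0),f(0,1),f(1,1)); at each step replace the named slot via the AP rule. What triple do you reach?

start (-2,5,2) = (f(1,0),f(0,1),f(1,1))
replace slot 1: 2·(5+2) − (-2) = 16 → (16,5,2)

16,5,2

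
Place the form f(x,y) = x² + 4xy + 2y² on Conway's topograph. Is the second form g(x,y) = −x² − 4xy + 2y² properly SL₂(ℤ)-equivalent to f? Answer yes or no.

D₁ = 8, D₂ = 24
discriminants differ ⇒ not SL₂(ℤ)-equivalent

no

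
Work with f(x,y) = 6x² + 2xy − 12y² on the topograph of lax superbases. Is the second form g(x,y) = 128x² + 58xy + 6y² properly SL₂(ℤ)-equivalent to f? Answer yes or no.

D₁ = 292, D₂ = 292
river cycle of f (length 18): (6, 14, -4), (-4, 10, 12), (12, 14, -2), (-2, 14, 12), (12, 10, -4), (-4, 14, 6), (6, 10, -8), (-8, 6, 8), (8, 10, -6), (-6, 14, 4), … (8 more)
river cycle of g (length 18): (6, 14, -4), (-4, 10, 12), (12, 14, -2), (-2, 14, 12), (12, 10, -4), (-4, 14, 6), (6, 10, -8), (-8, 6, 8), (8, 10, -6), (-6, 14, 4), … (8 more)
cycles coincide ⇒ equivalent

yes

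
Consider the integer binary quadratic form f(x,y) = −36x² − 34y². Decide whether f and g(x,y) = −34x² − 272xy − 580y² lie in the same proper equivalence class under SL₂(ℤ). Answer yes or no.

D₁ = -4896, D₂ = -4896
f is negative-definite; reduce −f:
−f: flip: (36,0,34)→(34,0,36)
−f: reduced (well bottom): (34,0,36) with a≤c, −a<b≤a
flip sign back: reduced form of f is (-34,0,-36)
g is negative-definite; reduce −g:
−g: translate: b→0 (≡272 mod 68), so (34,272,580)→(34,0,36)
−g: reduced (well bottom): (34,0,36) with a≤c, −a<b≤a
flip sign back: reduced form of g is (-34,0,-36)
reduced forms (-34, 0, -36) vs (-34, 0, -36) ⇒ equivalent

yes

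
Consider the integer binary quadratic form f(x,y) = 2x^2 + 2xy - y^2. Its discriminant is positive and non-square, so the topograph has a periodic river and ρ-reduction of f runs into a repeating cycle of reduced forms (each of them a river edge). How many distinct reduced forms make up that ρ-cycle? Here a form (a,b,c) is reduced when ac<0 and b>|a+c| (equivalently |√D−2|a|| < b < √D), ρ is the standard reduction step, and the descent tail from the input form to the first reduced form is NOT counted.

D = 12, ⌊√D⌋ = 3
river: ρ → (-1,2,2)
river: ρ → (2,2,-1)
ρ-cycle length = 2 (tail of 0 descent steps not counted)

2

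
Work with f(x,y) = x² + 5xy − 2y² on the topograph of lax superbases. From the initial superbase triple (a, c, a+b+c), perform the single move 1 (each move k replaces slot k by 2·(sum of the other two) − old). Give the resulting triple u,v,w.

start (1,-2,4) = (f(1,0),f(0,1),f(1,1))
replace slot 1: 2·((-2)+4) − 1 = 3 → (3,-2,4)

3,-2,4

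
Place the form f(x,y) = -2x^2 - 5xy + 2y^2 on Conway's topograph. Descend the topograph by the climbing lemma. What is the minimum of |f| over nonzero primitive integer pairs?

descent: ρ → (2,5,-2)  [lands on river]
river: ρ → (-2,3,4)
river: ρ → (4,5,-1)
river: ρ → (-1,5,4)
river: ρ → (4,3,-2)
river: ρ → (-2,5,2)
river: ρ → (2,3,-4)
river: ρ → (-4,5,1)
river: ρ → (1,5,-4)
river: ρ → (-4,3,2)
closes: descent 1, river 10
min |a| on river = 1

1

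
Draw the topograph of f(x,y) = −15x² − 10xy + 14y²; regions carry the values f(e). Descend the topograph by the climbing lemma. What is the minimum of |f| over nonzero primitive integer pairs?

descent: ρ → (14,10,-15)  [lands on river]
river: ρ → (-15,20,9)
river: ρ → (9,16,-19)
river: ρ → (-19,22,6)
river: ρ → (6,26,-11)
river: ρ → (-11,18,14)
closes: descent 1, river 6
min |a| on river = 6

6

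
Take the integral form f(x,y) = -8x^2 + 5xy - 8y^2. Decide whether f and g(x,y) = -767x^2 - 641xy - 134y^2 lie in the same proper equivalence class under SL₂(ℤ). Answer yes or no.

D₁ = -231, D₂ = -231
f is negative-definite; reduce −f:
−f: flip: (8,-5,8)→(8,5,8)
−f: reduced (well bottom): (8,5,8) with a≤c, −a<b≤a
flip sign back: reduced form of f is (-8,-5,-8)
g is negative-definite; reduce −g:
−g: flip: (767,641,134)→(134,-641,767)
−g: translate: b→-105 (≡-641 mod 268), so (134,-641,767)→(134,-105,21)
−g: flip: (134,-105,21)→(21,105,134)
−g: translate: b→21 (≡105 mod 42), so (21,105,134)→(21,21,8)
−g: flip: (21,21,8)→(8,-21,21)
−g: translate: b→-5 (≡-21 mod 16), so (8,-21,21)→(8,-5,8)
−g: flip: (8,-5,8)→(8,5,8)
−g: reduced (well bottom): (8,5,8) with a≤c, −a<b≤a
flip sign back: reduced form of g is (-8,-5,-8)
reduced forms (-8, -5, -8) vs (-8, -5, -8) ⇒ equivalent

yes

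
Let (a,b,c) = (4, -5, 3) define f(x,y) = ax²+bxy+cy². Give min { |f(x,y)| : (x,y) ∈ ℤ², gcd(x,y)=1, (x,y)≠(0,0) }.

translate: b→3 (≡-5 mod 8), so (4,-5,3)→(4,3,2)
flip: (4,3,2)→(2,-3,4)
translate: b→1 (≡-3 mod 4), so (2,-3,4)→(2,1,3)
reduced (well bottom): (2,1,3) with a≤c, −a<b≤a
well minimum = a = 2

2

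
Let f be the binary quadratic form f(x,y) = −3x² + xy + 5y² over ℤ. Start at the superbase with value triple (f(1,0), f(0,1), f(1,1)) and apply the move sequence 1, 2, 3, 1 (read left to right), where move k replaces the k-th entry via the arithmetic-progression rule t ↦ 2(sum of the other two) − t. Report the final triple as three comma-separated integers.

start (-3,5,3) = (f(1,0),f(0,1),f(1,1))
replace slot 1: 2·(5+3) − (-3) = 19 → (19,5,3)
replace slot 2: 2·(19+3) − 5 = 39 → (19,39,3)
replace slot 3: 2·(19+39) − 3 = 113 → (19,39,113)
replace slot 1: 2·(39+113) − 19 = 285 → (285,39,113)

285,39,113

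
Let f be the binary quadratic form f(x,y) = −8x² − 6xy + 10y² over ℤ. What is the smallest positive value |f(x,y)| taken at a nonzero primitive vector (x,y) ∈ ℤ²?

descent: ρ → (10,6,-8)  [lands on river]
river: ρ → (-8,10,8)
river: ρ → (8,6,-10)
river: ρ → (-10,14,4)
river: ρ → (4,18,-2)
river: ρ → (-2,18,4)
river: ρ → (4,14,-10)
river: ρ → (-10,6,8)
river: ρ → (8,10,-8)
river: ρ → (-8,6,10)
river: ρ → (10,14,-4)
river: ρ → (-4,18,2)
river: ρ → (2,18,-4)
river: ρ → (-4,14,10)
closes: descent 1, river 14
min |a| on river = 2

2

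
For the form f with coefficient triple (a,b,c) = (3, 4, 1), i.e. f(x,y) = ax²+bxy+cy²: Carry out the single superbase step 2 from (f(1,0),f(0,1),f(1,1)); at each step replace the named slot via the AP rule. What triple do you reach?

start (3,1,8) = (f(1,0),f(0,1),f(1,1))
replace slot 2: 2·(3+8) − 1 = 21 → (3,21,8)

3,21,8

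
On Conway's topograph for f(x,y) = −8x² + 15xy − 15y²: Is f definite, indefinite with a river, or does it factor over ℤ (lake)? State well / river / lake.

D = b²−4ac = 15² − 4·(-8)·(-15) = -255
D < 0 ⇒ definite ⇒ every region one sign ⇒ single well

well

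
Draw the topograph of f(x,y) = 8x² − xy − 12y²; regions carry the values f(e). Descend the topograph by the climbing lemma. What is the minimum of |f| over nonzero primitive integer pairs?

descent: ρ → (-12,1,8)
descent: ρ → (8,15,-5)  [lands on river]
river: ρ → (-5,15,8)
river: ρ → (8,17,-3)
river: ρ → (-3,19,2)
river: ρ → (2,17,-12)
river: ρ → (-12,7,7)
river: ρ → (7,7,-12)
river: ρ → (-12,17,2)
river: ρ → (2,19,-3)
river: ρ → (-3,17,8)
closes: descent 2, river 10
min |a| on river = 2

2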